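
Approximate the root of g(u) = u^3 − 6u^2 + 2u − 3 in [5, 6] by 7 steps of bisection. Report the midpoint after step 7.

u = 5.5 gives g = -7.125, negative; keep [5.5, 6]
u = 5.75 gives g = 0.234375, positive; keep [5.5, 5.75]
u = 5.625 gives g = -3.615234, negative; keep [5.625, 5.75]
u = 5.6875 gives g = -1.7336, negative; keep [5.6875, 5.75]
u = 5.71875 gives g = -0.7605, negative; keep [5.71875, 5.75]
u = 5.734375 gives g = -0.2658, negative; keep [5.734375, 5.75]
u = 5.7421875 gives g = -0.0164, negative; keep [5.7421875, 5.75]

5.7421875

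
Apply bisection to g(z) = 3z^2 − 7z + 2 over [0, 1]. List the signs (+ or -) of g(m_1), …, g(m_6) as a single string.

-+-+-+

z = 0.5 gives g = -0.75, negative; keep [0, 0.5]
z = 0.25 gives g = 0.4375, positive; keep [0.25, 0.5]
z = 0.375 gives g = -0.203125, negative; keep [0.25, 0.375]
z = 0.3125 gives g = 0.1055, positive; keep [0.3125, 0.375]
z = 0.34375 gives g = -0.0518, negative; keep [0.3125, 0.34375]
z = 0.328125 gives g = 0.0261, positive; keep [0.328125, 0.34375]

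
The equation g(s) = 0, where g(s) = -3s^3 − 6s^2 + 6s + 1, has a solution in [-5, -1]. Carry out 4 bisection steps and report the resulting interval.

[-2.75, -2.5]

g(-3) = 10 > 0, so the root lies in [-3, -1]
g(-2) = -11 < 0, so the root lies in [-3, -2]
g(-2.5) = -4.625 < 0, so the root lies in [-3, -2.5]
g(-2.75) = 1.5156 > 0, so the root lies in [-2.75, -2.5]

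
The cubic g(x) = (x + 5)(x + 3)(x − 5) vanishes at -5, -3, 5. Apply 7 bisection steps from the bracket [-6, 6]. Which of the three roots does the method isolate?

5

m = 0, g(m) = -75 (−); new bracket [0, 6]
m = 3, g(m) = -96 (−); new bracket [3, 6]
m = 4.5, g(m) = -35.625 (−); new bracket [4.5, 6]
m = 5.25, g(m) = 21.1406 (+); new bracket [4.5, 5.25]
m = 4.875, g(m) = -9.7207 (−); new bracket [4.875, 5.25]
m = 5.0625, g(m) = 5.0706 (+); new bracket [4.875, 5.0625]
m = 4.96875, g(m) = -2.4825 (−); new bracket [4.96875, 5.0625]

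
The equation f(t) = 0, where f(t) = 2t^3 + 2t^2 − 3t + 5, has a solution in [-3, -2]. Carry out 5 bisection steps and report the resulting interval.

t = -2.5 gives f = -6.25, negative; keep [-2.5, -2]
t = -2.25 gives f = -0.90625, negative; keep [-2.25, -2]
t = -2.125 gives f = 1.214844, positive; keep [-2.25, -2.125]
t = -2.1875 gives f = 0.1978, positive; keep [-2.25, -2.1875]
t = -2.21875 gives f = -0.3432, negative; keep [-2.21875, -2.1875]

[-2.21875, -2.1875]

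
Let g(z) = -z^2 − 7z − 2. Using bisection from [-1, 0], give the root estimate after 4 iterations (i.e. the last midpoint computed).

-0.3125

g(-0.5) = 1.25 > 0, so the root lies in [-0.5, 0]
g(-0.25) = -0.3125 < 0, so the root lies in [-0.5, -0.25]
g(-0.375) = 0.484375 > 0, so the root lies in [-0.375, -0.25]
g(-0.3125) = 0.0898 > 0, so the root lies in [-0.3125, -0.25]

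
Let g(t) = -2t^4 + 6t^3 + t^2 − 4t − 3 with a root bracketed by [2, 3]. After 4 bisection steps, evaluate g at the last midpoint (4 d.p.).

g(2.5) = 8.875 > 0, so the root lies in [2.5, 3]
g(2.75) = 3.960938 > 0, so the root lies in [2.75, 3]
g(2.875) = -0.293457 < 0, so the root lies in [2.75, 2.875]
g(2.8125) = 2.0029 > 0, so the root lies in [2.8125, 2.875]

2.0029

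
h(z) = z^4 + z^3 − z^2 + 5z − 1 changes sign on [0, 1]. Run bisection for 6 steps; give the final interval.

z = 0.5 gives h = 1.4375, positive; keep [0, 0.5]
z = 0.25 gives h = 0.207031, positive; keep [0, 0.25]
z = 0.125 gives h = -0.388428, negative; keep [0.125, 0.25]
z = 0.1875 gives h = -0.0898, negative; keep [0.1875, 0.25]
z = 0.21875 gives h = 0.0587, positive; keep [0.1875, 0.21875]
z = 0.203125 gives h = -0.0156, negative; keep [0.203125, 0.21875]

[0.203125, 0.21875]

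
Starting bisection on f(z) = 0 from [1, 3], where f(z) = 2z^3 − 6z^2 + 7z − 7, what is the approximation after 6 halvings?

z = 2 gives f = -1, negative; keep [2, 3]
z = 2.5 gives f = 4.25, positive; keep [2, 2.5]
z = 2.25 gives f = 1.15625, positive; keep [2, 2.25]
z = 2.125 gives f = -0.0273, negative; keep [2.125, 2.25]
z = 2.1875 gives f = 0.5366, positive; keep [2.125, 2.1875]
z = 2.15625 gives f = 0.2479, positive; keep [2.125, 2.15625]

2.15625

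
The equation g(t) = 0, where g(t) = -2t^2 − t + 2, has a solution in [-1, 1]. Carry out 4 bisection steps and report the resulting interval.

midpoint 0: g = 2 > 0 → [0, 1]
midpoint 0.5: g = 1 > 0 → [0.5, 1]
midpoint 0.75: g = 0.125 > 0 → [0.75, 1]
midpoint 0.875: g = -0.4062 < 0 → [0.75, 0.875]

[0.75, 0.875]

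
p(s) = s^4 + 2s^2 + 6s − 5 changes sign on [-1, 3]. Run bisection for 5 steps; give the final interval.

[0.625, 0.75]

midpoint 1: p = 4 > 0 → [-1, 1]
midpoint 0: p = -5 < 0 → [0, 1]
midpoint 0.5: p = -1.4375 < 0 → [0.5, 1]
midpoint 0.75: p = 0.9414 > 0 → [0.5, 0.75]
midpoint 0.625: p = -0.3162 < 0 → [0.625, 0.75]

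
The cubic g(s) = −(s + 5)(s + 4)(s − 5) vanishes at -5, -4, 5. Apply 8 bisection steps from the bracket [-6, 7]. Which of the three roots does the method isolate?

g(0.5) = 111.375 > 0, so the root lies in [0.5, 7]
g(3.75) = 84.765625 > 0, so the root lies in [3.75, 7]
g(5.375) = -36.474609 < 0, so the root lies in [3.75, 5.375]
g(4.5625) = 35.822 > 0, so the root lies in [4.5625, 5.375]
g(4.96875) = 2.794 > 0, so the root lies in [4.96875, 5.375]
g(5.171875) = -16.0351 < 0, so the root lies in [4.96875, 5.171875]
g(5.0703125) = -6.4224 < 0, so the root lies in [4.96875, 5.0703125]
g(5.01953125) = -1.7651 < 0, so the root lies in [4.96875, 5.01953125]

5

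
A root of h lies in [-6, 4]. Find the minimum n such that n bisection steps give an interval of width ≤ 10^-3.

Width after n steps is 10/2^n. Need 2^n ≥ 10/10^-3 = 10000.
2^13 = 8192 < 10000 ≤ 2^14 = 16384, so n = 14.

14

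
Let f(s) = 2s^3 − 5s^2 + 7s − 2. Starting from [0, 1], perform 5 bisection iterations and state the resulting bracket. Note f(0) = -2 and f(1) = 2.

[0.34375, 0.375]

s = 0.5 gives f = 0.5, positive; keep [0, 0.5]
s = 0.25 gives f = -0.53125, negative; keep [0.25, 0.5]
s = 0.375 gives f = 0.027344, positive; keep [0.25, 0.375]
s = 0.3125 gives f = -0.2397, negative; keep [0.3125, 0.375]
s = 0.34375 gives f = -0.1033, negative; keep [0.34375, 0.375]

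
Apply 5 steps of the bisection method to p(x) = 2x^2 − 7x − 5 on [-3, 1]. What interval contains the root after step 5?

x = -1 gives p = 4, positive; keep [-1, 1]
x = 0 gives p = -5, negative; keep [-1, 0]
x = -0.5 gives p = -1, negative; keep [-1, -0.5]
x = -0.75 gives p = 1.375, positive; keep [-0.75, -0.5]
x = -0.625 gives p = 0.1562, positive; keep [-0.625, -0.5]

[-0.625, -0.5]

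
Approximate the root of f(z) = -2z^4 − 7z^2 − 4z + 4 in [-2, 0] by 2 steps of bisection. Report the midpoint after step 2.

-0.5

m = -1, f(m) = -1 (−); new bracket [-1, 0]
m = -0.5, f(m) = 4.125 (+); new bracket [-1, -0.5]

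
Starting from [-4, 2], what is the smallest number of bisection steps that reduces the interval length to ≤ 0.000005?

21

Width after n steps is 6/2^n. Need 2^n ≥ 6/0.000005 = 1200000.
2^20 = 1048576 < 1200000 ≤ 2^21 = 2097152, so n = 21.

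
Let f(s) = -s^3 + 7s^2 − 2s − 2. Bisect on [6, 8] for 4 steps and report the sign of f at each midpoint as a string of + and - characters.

m = 7, f(m) = -16 (−); new bracket [6, 7]
m = 6.5, f(m) = 6.125 (+); new bracket [6.5, 7]
m = 6.75, f(m) = -4.109375 (−); new bracket [6.5, 6.75]
m = 6.625, f(m) = 1.209 (+); new bracket [6.625, 6.75]

-+-+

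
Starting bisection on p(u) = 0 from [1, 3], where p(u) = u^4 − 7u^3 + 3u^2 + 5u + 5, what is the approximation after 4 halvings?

1.625

p(2) = -13 < 0, so the root lies in [1, 2]
p(1.5) = 0.6875 > 0, so the root lies in [1.5, 2]
p(1.75) = -5.199219 < 0, so the root lies in [1.5, 1.75]
p(1.625) = -2.0173 < 0, so the root lies in [1.5, 1.625]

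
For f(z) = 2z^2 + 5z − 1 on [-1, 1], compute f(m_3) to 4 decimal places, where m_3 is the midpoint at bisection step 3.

0.3750

z = 0 gives f = -1, negative; keep [0, 1]
z = 0.5 gives f = 2, positive; keep [0, 0.5]
z = 0.25 gives f = 0.375, positive; keep [0, 0.25]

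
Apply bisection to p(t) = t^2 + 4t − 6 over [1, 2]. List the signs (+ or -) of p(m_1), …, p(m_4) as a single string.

t = 1.5 gives p = 2.25, positive; keep [1, 1.5]
t = 1.25 gives p = 0.5625, positive; keep [1, 1.25]
t = 1.125 gives p = -0.234375, negative; keep [1.125, 1.25]
t = 1.1875 gives p = 0.1602, positive; keep [1.125, 1.1875]

++-+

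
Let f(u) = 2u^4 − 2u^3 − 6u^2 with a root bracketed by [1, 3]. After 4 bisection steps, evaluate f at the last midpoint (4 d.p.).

2.9966

f(2) = -8 < 0, so the root lies in [2, 3]
f(2.5) = 9.375 > 0, so the root lies in [2, 2.5]
f(2.25) = -1.898438 < 0, so the root lies in [2.25, 2.5]
f(2.375) = 2.9966 > 0, so the root lies in [2.25, 2.375]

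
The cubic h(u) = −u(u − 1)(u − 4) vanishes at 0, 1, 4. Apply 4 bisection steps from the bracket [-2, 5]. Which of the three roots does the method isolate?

m = 1.5, h(m) = 1.875 (+); new bracket [1.5, 5]
m = 3.25, h(m) = 5.484375 (+); new bracket [3.25, 5]
m = 4.125, h(m) = -1.611328 (−); new bracket [3.25, 4.125]
m = 3.6875, h(m) = 3.0969 (+); new bracket [3.6875, 4.125]

4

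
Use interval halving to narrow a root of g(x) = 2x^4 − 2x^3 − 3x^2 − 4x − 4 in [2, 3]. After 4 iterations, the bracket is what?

[2.1875, 2.25]

g(2.5) = 14.125 > 0, so the root lies in [2, 2.5]
g(2.25) = 0.289062 > 0, so the root lies in [2, 2.25]
g(2.125) = -4.456543 < 0, so the root lies in [2.125, 2.25]
g(2.1875) = -2.2451 < 0, so the root lies in [2.1875, 2.25]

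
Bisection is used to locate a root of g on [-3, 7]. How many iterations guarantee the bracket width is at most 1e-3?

14

Width after n steps is 10/2^n. Need 2^n ≥ 10/1e-3 = 10000.
2^13 = 8192 < 10000 ≤ 2^14 = 16384, so n = 14.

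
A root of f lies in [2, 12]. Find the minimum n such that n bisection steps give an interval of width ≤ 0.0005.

Width after n steps is 10/2^n. Need 2^n ≥ 10/0.0005 = 20000.
2^14 = 16384 < 20000 ≤ 2^15 = 32768, so n = 15.

15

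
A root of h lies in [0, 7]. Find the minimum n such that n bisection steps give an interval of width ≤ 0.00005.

18

Width after n steps is 7/2^n. Need 2^n ≥ 7/0.00005 = 140000.
2^17 = 131072 < 140000 ≤ 2^18 = 262144, so n = 18.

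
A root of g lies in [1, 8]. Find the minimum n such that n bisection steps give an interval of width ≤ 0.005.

Width after n steps is 7/2^n. Need 2^n ≥ 7/0.005 = 1400.
2^10 = 1024 < 1400 ≤ 2^11 = 2048, so n = 11.

11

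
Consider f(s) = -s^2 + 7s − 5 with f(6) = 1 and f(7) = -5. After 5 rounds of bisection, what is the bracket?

[6.1875, 6.21875]

f(6.5) = -1.75 < 0, so the root lies in [6, 6.5]
f(6.25) = -0.3125 < 0, so the root lies in [6, 6.25]
f(6.125) = 0.359375 > 0, so the root lies in [6.125, 6.25]
f(6.1875) = 0.0273 > 0, so the root lies in [6.1875, 6.25]
f(6.21875) = -0.1416 < 0, so the root lies in [6.1875, 6.21875]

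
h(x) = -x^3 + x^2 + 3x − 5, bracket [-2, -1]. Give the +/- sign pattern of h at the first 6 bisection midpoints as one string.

---+-+

midpoint -1.5: h = -3.875 < 0 → [-2, -1.5]
midpoint -1.75: h = -1.828125 < 0 → [-2, -1.75]
midpoint -1.875: h = -0.517578 < 0 → [-2, -1.875]
midpoint -1.9375: h = 0.2146 > 0 → [-1.9375, -1.875]
midpoint -1.90625: h = -0.1581 < 0 → [-1.9375, -1.90625]
midpoint -1.921875: h = 0.0266 > 0 → [-1.921875, -1.90625]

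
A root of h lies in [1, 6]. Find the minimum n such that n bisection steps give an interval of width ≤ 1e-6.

23

Width after n steps is 5/2^n. Need 2^n ≥ 5/1e-6 = 5000000.
2^22 = 4194304 < 5000000 ≤ 2^23 = 8388608, so n = 23.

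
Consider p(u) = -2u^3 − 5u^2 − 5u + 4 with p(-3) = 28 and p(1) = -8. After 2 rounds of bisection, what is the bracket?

m = -1, p(m) = 6 (+); new bracket [-1, 1]
m = 0, p(m) = 4 (+); new bracket [0, 1]

[0, 1]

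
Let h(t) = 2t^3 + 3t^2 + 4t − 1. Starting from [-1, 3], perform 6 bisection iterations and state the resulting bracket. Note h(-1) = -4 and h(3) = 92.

h(1) = 8 > 0, so the root lies in [-1, 1]
h(0) = -1 < 0, so the root lies in [0, 1]
h(0.5) = 2 > 0, so the root lies in [0, 0.5]
h(0.25) = 0.2188 > 0, so the root lies in [0, 0.25]
h(0.125) = -0.4492 < 0, so the root lies in [0.125, 0.25]
h(0.1875) = -0.1313 < 0, so the root lies in [0.1875, 0.25]

[0.1875, 0.25]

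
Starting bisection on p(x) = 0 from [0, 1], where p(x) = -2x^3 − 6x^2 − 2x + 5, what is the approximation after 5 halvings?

0.71875

m = 0.5, p(m) = 2.25 (+); new bracket [0.5, 1]
m = 0.75, p(m) = -0.71875 (−); new bracket [0.5, 0.75]
m = 0.625, p(m) = 0.917969 (+); new bracket [0.625, 0.75]
m = 0.6875, p(m) = 0.1392 (+); new bracket [0.6875, 0.75]
m = 0.71875, p(m) = -0.2797 (−); new bracket [0.6875, 0.71875]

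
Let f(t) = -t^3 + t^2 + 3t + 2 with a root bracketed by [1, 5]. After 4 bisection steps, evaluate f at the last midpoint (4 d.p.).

-2.9844

m = 3, f(m) = -7 (−); new bracket [1, 3]
m = 2, f(m) = 4 (+); new bracket [2, 3]
m = 2.5, f(m) = 0.125 (+); new bracket [2.5, 3]
m = 2.75, f(m) = -2.9844 (−); new bracket [2.5, 2.75]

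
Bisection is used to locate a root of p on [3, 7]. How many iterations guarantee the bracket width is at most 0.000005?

Width after n steps is 4/2^n. Need 2^n ≥ 4/0.000005 = 800000.
2^19 = 524288 < 800000 ≤ 2^20 = 1048576, so n = 20.

20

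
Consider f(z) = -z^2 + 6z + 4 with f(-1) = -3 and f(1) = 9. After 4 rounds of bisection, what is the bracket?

[-0.625, -0.5]

z = 0 gives f = 4, positive; keep [-1, 0]
z = -0.5 gives f = 0.75, positive; keep [-1, -0.5]
z = -0.75 gives f = -1.0625, negative; keep [-0.75, -0.5]
z = -0.625 gives f = -0.1406, negative; keep [-0.625, -0.5]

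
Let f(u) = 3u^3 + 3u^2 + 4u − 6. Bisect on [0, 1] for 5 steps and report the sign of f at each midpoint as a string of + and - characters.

--+++

midpoint 0.5: f = -2.875 < 0 → [0.5, 1]
midpoint 0.75: f = -0.046875 < 0 → [0.75, 1]
midpoint 0.875: f = 1.806641 > 0 → [0.75, 0.875]
midpoint 0.8125: f = 0.8396 > 0 → [0.75, 0.8125]
midpoint 0.78125: f = 0.3866 > 0 → [0.75, 0.78125]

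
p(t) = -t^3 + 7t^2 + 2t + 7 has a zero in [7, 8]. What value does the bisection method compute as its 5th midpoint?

7.40625

t = 7.5 gives p = -6.125, negative; keep [7, 7.5]
t = 7.25 gives p = 8.359375, positive; keep [7.25, 7.5]
t = 7.375 gives p = 1.353516, positive; keep [7.375, 7.5]
t = 7.4375 gives p = -2.3259, negative; keep [7.375, 7.4375]
t = 7.40625 gives p = -0.4713, negative; keep [7.375, 7.40625]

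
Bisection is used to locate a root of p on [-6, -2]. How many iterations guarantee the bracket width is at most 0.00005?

17

Width after n steps is 4/2^n. Need 2^n ≥ 4/0.00005 = 80000.
2^16 = 65536 < 80000 ≤ 2^17 = 131072, so n = 17.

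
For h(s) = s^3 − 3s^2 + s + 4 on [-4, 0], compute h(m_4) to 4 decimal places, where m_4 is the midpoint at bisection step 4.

1.1406

m = -2, h(m) = -18 (−); new bracket [-2, 0]
m = -1, h(m) = -1 (−); new bracket [-1, 0]
m = -0.5, h(m) = 2.625 (+); new bracket [-1, -0.5]
m = -0.75, h(m) = 1.1406 (+); new bracket [-1, -0.75]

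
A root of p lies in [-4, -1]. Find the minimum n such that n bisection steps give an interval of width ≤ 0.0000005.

23

Width after n steps is 3/2^n. Need 2^n ≥ 3/0.0000005 = 6000000.
2^22 = 4194304 < 6000000 ≤ 2^23 = 8388608, so n = 23.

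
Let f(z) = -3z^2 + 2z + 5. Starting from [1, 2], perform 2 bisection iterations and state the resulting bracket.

[1.5, 1.75]

midpoint 1.5: f = 1.25 > 0 → [1.5, 2]
midpoint 1.75: f = -0.6875 < 0 → [1.5, 1.75]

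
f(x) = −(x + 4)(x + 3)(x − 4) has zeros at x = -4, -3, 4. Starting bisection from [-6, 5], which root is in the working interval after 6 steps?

4

m = -0.5, f(m) = 39.375 (+); new bracket [-0.5, 5]
m = 2.25, f(m) = 57.421875 (+); new bracket [2.25, 5]
m = 3.625, f(m) = 18.943359 (+); new bracket [3.625, 5]
m = 4.3125, f(m) = -18.9954 (−); new bracket [3.625, 4.3125]
m = 3.96875, f(m) = 1.7354 (+); new bracket [3.96875, 4.3125]
m = 4.140625, f(m) = -8.1744 (−); new bracket [3.96875, 4.140625]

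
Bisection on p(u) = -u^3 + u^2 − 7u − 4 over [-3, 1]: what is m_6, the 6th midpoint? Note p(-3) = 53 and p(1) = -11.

-0.5625

u = -1 gives p = 5, positive; keep [-1, 1]
u = 0 gives p = -4, negative; keep [-1, 0]
u = -0.5 gives p = -0.125, negative; keep [-1, -0.5]
u = -0.75 gives p = 2.2344, positive; keep [-0.75, -0.5]
u = -0.625 gives p = 1.0098, positive; keep [-0.625, -0.5]
u = -0.5625 gives p = 0.4319, positive; keep [-0.5625, -0.5]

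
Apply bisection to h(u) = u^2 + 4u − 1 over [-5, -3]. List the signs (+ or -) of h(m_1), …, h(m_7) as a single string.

m = -4, h(m) = -1 (−); new bracket [-5, -4]
m = -4.5, h(m) = 1.25 (+); new bracket [-4.5, -4]
m = -4.25, h(m) = 0.0625 (+); new bracket [-4.25, -4]
m = -4.125, h(m) = -0.4844 (−); new bracket [-4.25, -4.125]
m = -4.1875, h(m) = -0.2148 (−); new bracket [-4.25, -4.1875]
m = -4.21875, h(m) = -0.0771 (−); new bracket [-4.25, -4.21875]
m = -4.234375, h(m) = -0.0076 (−); new bracket [-4.25, -4.234375]

-++----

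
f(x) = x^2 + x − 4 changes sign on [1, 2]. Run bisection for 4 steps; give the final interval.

[1.5, 1.5625]

x = 1.5 gives f = -0.25, negative; keep [1.5, 2]
x = 1.75 gives f = 0.8125, positive; keep [1.5, 1.75]
x = 1.625 gives f = 0.265625, positive; keep [1.5, 1.625]
x = 1.5625 gives f = 0.0039, positive; keep [1.5, 1.5625]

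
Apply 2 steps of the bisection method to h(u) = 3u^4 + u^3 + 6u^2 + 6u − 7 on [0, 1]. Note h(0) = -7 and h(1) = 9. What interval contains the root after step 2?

[0.5, 0.75]

midpoint 0.5: h = -2.1875 < 0 → [0.5, 1]
midpoint 0.75: h = 2.246094 > 0 → [0.5, 0.75]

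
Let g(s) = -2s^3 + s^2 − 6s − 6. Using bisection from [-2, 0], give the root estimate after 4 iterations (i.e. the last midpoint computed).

-0.875

s = -1 gives g = 3, positive; keep [-1, 0]
s = -0.5 gives g = -2.5, negative; keep [-1, -0.5]
s = -0.75 gives g = -0.09375, negative; keep [-1, -0.75]
s = -0.875 gives g = 1.3555, positive; keep [-0.875, -0.75]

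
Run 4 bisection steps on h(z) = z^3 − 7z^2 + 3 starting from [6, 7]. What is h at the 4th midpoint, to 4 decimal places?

z = 6.5 gives h = -18.125, negative; keep [6.5, 7]
z = 6.75 gives h = -8.390625, negative; keep [6.75, 7]
z = 6.875 gives h = -2.908203, negative; keep [6.875, 7]
z = 6.9375 gives h = -0.0081, negative; keep [6.9375, 7]

-0.0081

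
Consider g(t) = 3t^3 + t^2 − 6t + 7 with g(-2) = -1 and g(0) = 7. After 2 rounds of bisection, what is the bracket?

g(-1) = 11 > 0, so the root lies in [-2, -1]
g(-1.5) = 8.125 > 0, so the root lies in [-2, -1.5]

[-2, -1.5]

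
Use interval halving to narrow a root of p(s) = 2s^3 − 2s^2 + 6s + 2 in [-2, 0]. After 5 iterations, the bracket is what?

m = -1, p(m) = -8 (−); new bracket [-1, 0]
m = -0.5, p(m) = -1.75 (−); new bracket [-0.5, 0]
m = -0.25, p(m) = 0.34375 (+); new bracket [-0.5, -0.25]
m = -0.375, p(m) = -0.6367 (−); new bracket [-0.375, -0.25]
m = -0.3125, p(m) = -0.1313 (−); new bracket [-0.3125, -0.25]

[-0.3125, -0.25]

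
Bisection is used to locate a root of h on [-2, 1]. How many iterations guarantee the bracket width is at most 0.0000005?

Width after n steps is 3/2^n. Need 2^n ≥ 3/0.0000005 = 6000000.
2^22 = 4194304 < 6000000 ≤ 2^23 = 8388608, so n = 23.

23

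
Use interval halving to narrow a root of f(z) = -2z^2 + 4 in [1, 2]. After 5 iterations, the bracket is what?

m = 1.5, f(m) = -0.5 (−); new bracket [1, 1.5]
m = 1.25, f(m) = 0.875 (+); new bracket [1.25, 1.5]
m = 1.375, f(m) = 0.21875 (+); new bracket [1.375, 1.5]
m = 1.4375, f(m) = -0.1328 (−); new bracket [1.375, 1.4375]
m = 1.40625, f(m) = 0.0449 (+); new bracket [1.40625, 1.4375]

[1.40625, 1.4375]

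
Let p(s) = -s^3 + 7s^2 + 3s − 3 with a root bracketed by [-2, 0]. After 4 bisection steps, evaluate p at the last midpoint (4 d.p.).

midpoint -1: p = 2 > 0 → [-1, 0]
midpoint -0.5: p = -2.625 < 0 → [-1, -0.5]
midpoint -0.75: p = -0.890625 < 0 → [-1, -0.75]
midpoint -0.875: p = 0.4043 > 0 → [-0.875, -0.75]

0.4043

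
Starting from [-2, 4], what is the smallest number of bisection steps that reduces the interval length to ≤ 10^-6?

23

Width after n steps is 6/2^n. Need 2^n ≥ 6/10^-6 = 6000000.
2^22 = 4194304 < 6000000 ≤ 2^23 = 8388608, so n = 23.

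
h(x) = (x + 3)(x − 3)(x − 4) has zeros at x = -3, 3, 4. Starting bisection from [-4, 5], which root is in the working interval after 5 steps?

m = 0.5, h(m) = 30.625 (+); new bracket [-4, 0.5]
m = -1.75, h(m) = 34.140625 (+); new bracket [-4, -1.75]
m = -2.875, h(m) = 5.048828 (+); new bracket [-4, -2.875]
m = -3.4375, h(m) = -20.947 (−); new bracket [-3.4375, -2.875]
m = -3.15625, h(m) = -6.8837 (−); new bracket [-3.15625, -2.875]

-3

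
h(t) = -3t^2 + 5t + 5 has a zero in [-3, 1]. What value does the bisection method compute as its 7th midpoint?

h(-1) = -3 < 0, so the root lies in [-1, 1]
h(0) = 5 > 0, so the root lies in [-1, 0]
h(-0.5) = 1.75 > 0, so the root lies in [-1, -0.5]
h(-0.75) = -0.4375 < 0, so the root lies in [-0.75, -0.5]
h(-0.625) = 0.7031 > 0, so the root lies in [-0.75, -0.625]
h(-0.6875) = 0.1445 > 0, so the root lies in [-0.75, -0.6875]
h(-0.71875) = -0.1436 < 0, so the root lies in [-0.71875, -0.6875]

-0.71875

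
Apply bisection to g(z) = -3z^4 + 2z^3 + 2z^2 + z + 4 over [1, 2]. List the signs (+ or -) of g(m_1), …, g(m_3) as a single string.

midpoint 1.5: g = 1.5625 > 0 → [1.5, 2]
midpoint 1.75: g = -5.542969 < 0 → [1.5, 1.75]
midpoint 1.625: g = -1.43042 < 0 → [1.5, 1.625]

+--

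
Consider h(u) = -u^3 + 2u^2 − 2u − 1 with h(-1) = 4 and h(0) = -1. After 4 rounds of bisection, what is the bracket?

u = -0.5 gives h = 0.625, positive; keep [-0.5, 0]
u = -0.25 gives h = -0.359375, negative; keep [-0.5, -0.25]
u = -0.375 gives h = 0.083984, positive; keep [-0.375, -0.25]
u = -0.3125 gives h = -0.1492, negative; keep [-0.375, -0.3125]

[-0.375, -0.3125]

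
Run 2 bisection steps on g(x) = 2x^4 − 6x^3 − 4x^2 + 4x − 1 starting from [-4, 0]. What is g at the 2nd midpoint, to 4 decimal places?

-1.0000

g(-2) = 55 > 0, so the root lies in [-2, 0]
g(-1) = -1 < 0, so the root lies in [-2, -1]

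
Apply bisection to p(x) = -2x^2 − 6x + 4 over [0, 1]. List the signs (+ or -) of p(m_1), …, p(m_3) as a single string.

+--

m = 0.5, p(m) = 0.5 (+); new bracket [0.5, 1]
m = 0.75, p(m) = -1.625 (−); new bracket [0.5, 0.75]
m = 0.625, p(m) = -0.53125 (−); new bracket [0.5, 0.625]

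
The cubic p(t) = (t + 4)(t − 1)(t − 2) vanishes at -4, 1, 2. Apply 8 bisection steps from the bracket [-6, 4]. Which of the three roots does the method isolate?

-4

m = -1, p(m) = 18 (+); new bracket [-6, -1]
m = -3.5, p(m) = 12.375 (+); new bracket [-6, -3.5]
m = -4.75, p(m) = -29.109375 (−); new bracket [-4.75, -3.5]
m = -4.125, p(m) = -3.9238 (−); new bracket [-4.125, -3.5]
m = -3.8125, p(m) = 5.2449 (+); new bracket [-4.125, -3.8125]
m = -3.96875, p(m) = 0.9268 (+); new bracket [-4.125, -3.96875]
m = -4.046875, p(m) = -1.4305 (−); new bracket [-4.046875, -3.96875]
m = -4.0078125, p(m) = -0.235 (−); new bracket [-4.0078125, -3.96875]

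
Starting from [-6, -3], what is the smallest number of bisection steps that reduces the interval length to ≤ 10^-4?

15

Width after n steps is 3/2^n. Need 2^n ≥ 3/10^-4 = 30000.
2^14 = 16384 < 30000 ≤ 2^15 = 32768, so n = 15.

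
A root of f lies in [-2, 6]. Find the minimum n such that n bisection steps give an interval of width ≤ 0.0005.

Width after n steps is 8/2^n. Need 2^n ≥ 8/0.0005 = 16000.
2^13 = 8192 < 16000 ≤ 2^14 = 16384, so n = 14.

14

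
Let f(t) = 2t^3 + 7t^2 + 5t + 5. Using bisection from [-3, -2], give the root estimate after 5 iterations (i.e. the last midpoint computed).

-2.96875

m = -2.5, f(m) = 5 (+); new bracket [-3, -2.5]
m = -2.75, f(m) = 2.59375 (+); new bracket [-3, -2.75]
m = -2.875, f(m) = 0.957031 (+); new bracket [-3, -2.875]
m = -2.9375, f(m) = 0.02 (+); new bracket [-3, -2.9375]
m = -2.96875, f(m) = -0.4794 (−); new bracket [-2.96875, -2.9375]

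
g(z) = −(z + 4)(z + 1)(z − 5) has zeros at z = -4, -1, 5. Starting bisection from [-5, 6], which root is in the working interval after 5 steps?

5

midpoint 0.5: g = 30.375 > 0 → [0.5, 6]
midpoint 3.25: g = 53.921875 > 0 → [3.25, 6]
midpoint 4.625: g = 18.193359 > 0 → [4.625, 6]
midpoint 5.3125: g = -18.3704 < 0 → [4.625, 5.3125]
midpoint 4.96875: g = 1.6729 > 0 → [4.96875, 5.3125]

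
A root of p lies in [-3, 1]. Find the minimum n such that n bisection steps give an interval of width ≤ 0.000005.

20

Width after n steps is 4/2^n. Need 2^n ≥ 4/0.000005 = 800000.
2^19 = 524288 < 800000 ≤ 2^20 = 1048576, so n = 20.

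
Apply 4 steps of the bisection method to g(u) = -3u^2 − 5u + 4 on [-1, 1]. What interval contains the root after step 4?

[0.5, 0.625]

g(0) = 4 > 0, so the root lies in [0, 1]
g(0.5) = 0.75 > 0, so the root lies in [0.5, 1]
g(0.75) = -1.4375 < 0, so the root lies in [0.5, 0.75]
g(0.625) = -0.2969 < 0, so the root lies in [0.5, 0.625]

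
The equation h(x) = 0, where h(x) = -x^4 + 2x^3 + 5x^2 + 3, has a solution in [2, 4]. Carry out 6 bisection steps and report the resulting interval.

midpoint 3: h = 21 > 0 → [3, 4]
midpoint 3.5: h = -0.0625 < 0 → [3, 3.5]
midpoint 3.25: h = 12.902344 > 0 → [3.25, 3.5]
midpoint 3.375: h = 7.0935 > 0 → [3.375, 3.5]
midpoint 3.4375: h = 3.6924 > 0 → [3.4375, 3.5]
midpoint 3.46875: h = 1.8602 > 0 → [3.46875, 3.5]

[3.46875, 3.5]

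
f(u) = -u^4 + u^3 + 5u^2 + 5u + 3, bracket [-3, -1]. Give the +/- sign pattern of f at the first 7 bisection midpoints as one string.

f(-2) = -11 < 0, so the root lies in [-2, -1]
f(-1.5) = -1.6875 < 0, so the root lies in [-1.5, -1]
f(-1.25) = 0.167969 > 0, so the root lies in [-1.5, -1.25]
f(-1.375) = -0.5959 < 0, so the root lies in [-1.375, -1.25]
f(-1.3125) = -0.1777 < 0, so the root lies in [-1.3125, -1.25]
f(-1.28125) = 0.0036 > 0, so the root lies in [-1.3125, -1.28125]
f(-1.296875) = -0.0849 < 0, so the root lies in [-1.296875, -1.28125]

--+--+-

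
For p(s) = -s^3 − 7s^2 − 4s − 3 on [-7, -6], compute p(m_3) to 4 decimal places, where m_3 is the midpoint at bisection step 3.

-2.9004

m = -6.5, p(m) = 1.875 (+); new bracket [-6.5, -6]
m = -6.25, p(m) = -7.296875 (−); new bracket [-6.5, -6.25]
m = -6.375, p(m) = -2.900391 (−); new bracket [-6.5, -6.375]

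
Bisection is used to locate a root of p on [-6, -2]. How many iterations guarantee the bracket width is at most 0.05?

7

Width after n steps is 4/2^n. Need 2^n ≥ 4/0.05 = 80.
2^6 = 64 < 80 ≤ 2^7 = 128, so n = 7.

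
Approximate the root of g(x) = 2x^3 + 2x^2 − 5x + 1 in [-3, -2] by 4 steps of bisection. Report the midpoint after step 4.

m = -2.5, g(m) = -5.25 (−); new bracket [-2.5, -2]
m = -2.25, g(m) = -0.40625 (−); new bracket [-2.25, -2]
m = -2.125, g(m) = 1.464844 (+); new bracket [-2.25, -2.125]
m = -2.1875, g(m) = 0.5728 (+); new bracket [-2.25, -2.1875]

-2.1875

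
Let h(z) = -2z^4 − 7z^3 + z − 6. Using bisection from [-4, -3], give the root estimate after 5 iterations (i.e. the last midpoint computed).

z = -3.5 gives h = -9.5, negative; keep [-3.5, -3]
z = -3.25 gives h = 7.914062, positive; keep [-3.5, -3.25]
z = -3.375 gives h = 0.23584, positive; keep [-3.5, -3.375]
z = -3.4375 gives h = -4.3601, negative; keep [-3.4375, -3.375]
z = -3.40625 gives h = -1.996, negative; keep [-3.40625, -3.375]

-3.40625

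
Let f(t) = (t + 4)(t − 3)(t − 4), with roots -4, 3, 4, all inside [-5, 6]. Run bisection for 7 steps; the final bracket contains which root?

m = 0.5, f(m) = 39.375 (+); new bracket [-5, 0.5]
m = -2.25, f(m) = 57.421875 (+); new bracket [-5, -2.25]
m = -3.625, f(m) = 18.943359 (+); new bracket [-5, -3.625]
m = -4.3125, f(m) = -18.9954 (−); new bracket [-4.3125, -3.625]
m = -3.96875, f(m) = 1.7354 (+); new bracket [-4.3125, -3.96875]
m = -4.140625, f(m) = -8.1744 (−); new bracket [-4.140625, -3.96875]
m = -4.0546875, f(m) = -3.1075 (−); new bracket [-4.0546875, -3.96875]

-4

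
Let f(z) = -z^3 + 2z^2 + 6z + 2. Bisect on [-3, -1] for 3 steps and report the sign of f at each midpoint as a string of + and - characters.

++-

f(-2) = 6 > 0, so the root lies in [-2, -1]
f(-1.5) = 0.875 > 0, so the root lies in [-1.5, -1]
f(-1.25) = -0.421875 < 0, so the root lies in [-1.5, -1.25]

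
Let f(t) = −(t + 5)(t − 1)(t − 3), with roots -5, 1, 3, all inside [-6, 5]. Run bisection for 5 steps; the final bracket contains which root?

midpoint -0.5: f = -23.625 < 0 → [-6, -0.5]
midpoint -3.25: f = -46.484375 < 0 → [-6, -3.25]
midpoint -4.625: f = -16.083984 < 0 → [-6, -4.625]
midpoint -5.3125: f = 16.3977 > 0 → [-5.3125, -4.625]
midpoint -4.96875: f = -1.4864 < 0 → [-5.3125, -4.96875]

-5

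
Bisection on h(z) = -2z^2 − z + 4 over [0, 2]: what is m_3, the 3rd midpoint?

1.25

z = 1 gives h = 1, positive; keep [1, 2]
z = 1.5 gives h = -2, negative; keep [1, 1.5]
z = 1.25 gives h = -0.375, negative; keep [1, 1.25]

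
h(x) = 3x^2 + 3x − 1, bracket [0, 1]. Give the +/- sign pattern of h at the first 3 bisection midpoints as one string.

+-+

midpoint 0.5: h = 1.25 > 0 → [0, 0.5]
midpoint 0.25: h = -0.0625 < 0 → [0.25, 0.5]
midpoint 0.375: h = 0.546875 > 0 → [0.25, 0.375]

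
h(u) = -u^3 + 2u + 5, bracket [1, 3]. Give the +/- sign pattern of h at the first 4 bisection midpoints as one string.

+---

midpoint 2: h = 1 > 0 → [2, 3]
midpoint 2.5: h = -5.625 < 0 → [2, 2.5]
midpoint 2.25: h = -1.890625 < 0 → [2, 2.25]
midpoint 2.125: h = -0.3457 < 0 → [2, 2.125]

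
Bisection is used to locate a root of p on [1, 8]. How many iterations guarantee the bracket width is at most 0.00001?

20

Width after n steps is 7/2^n. Need 2^n ≥ 7/0.00001 = 700000.
2^19 = 524288 < 700000 ≤ 2^20 = 1048576, so n = 20.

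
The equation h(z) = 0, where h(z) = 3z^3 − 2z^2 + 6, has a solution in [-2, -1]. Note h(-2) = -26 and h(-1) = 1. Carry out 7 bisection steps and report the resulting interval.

[-1.078125, -1.0703125]

z = -1.5 gives h = -8.625, negative; keep [-1.5, -1]
z = -1.25 gives h = -2.984375, negative; keep [-1.25, -1]
z = -1.125 gives h = -0.802734, negative; keep [-1.125, -1]
z = -1.0625 gives h = 0.1438, positive; keep [-1.125, -1.0625]
z = -1.09375 gives h = -0.3179, negative; keep [-1.09375, -1.0625]
z = -1.078125 gives h = -0.0842, negative; keep [-1.078125, -1.0625]
z = -1.0703125 gives h = 0.0305, positive; keep [-1.078125, -1.0703125]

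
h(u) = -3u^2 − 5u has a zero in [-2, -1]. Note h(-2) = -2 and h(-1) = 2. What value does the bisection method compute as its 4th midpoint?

m = -1.5, h(m) = 0.75 (+); new bracket [-2, -1.5]
m = -1.75, h(m) = -0.4375 (−); new bracket [-1.75, -1.5]
m = -1.625, h(m) = 0.203125 (+); new bracket [-1.75, -1.625]
m = -1.6875, h(m) = -0.1055 (−); new bracket [-1.6875, -1.625]

-1.6875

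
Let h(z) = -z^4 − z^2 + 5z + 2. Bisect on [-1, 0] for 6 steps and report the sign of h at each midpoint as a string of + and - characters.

-+-+++

z = -0.5 gives h = -0.8125, negative; keep [-0.5, 0]
z = -0.25 gives h = 0.683594, positive; keep [-0.5, -0.25]
z = -0.375 gives h = -0.0354, negative; keep [-0.375, -0.25]
z = -0.3125 gives h = 0.3303, positive; keep [-0.375, -0.3125]
z = -0.34375 gives h = 0.1491, positive; keep [-0.375, -0.34375]
z = -0.359375 gives h = 0.0573, positive; keep [-0.375, -0.359375]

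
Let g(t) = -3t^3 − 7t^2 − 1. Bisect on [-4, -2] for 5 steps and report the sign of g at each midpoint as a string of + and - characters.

g(-3) = 17 > 0, so the root lies in [-3, -2]
g(-2.5) = 2.125 > 0, so the root lies in [-2.5, -2]
g(-2.25) = -2.265625 < 0, so the root lies in [-2.5, -2.25]
g(-2.375) = -0.2949 < 0, so the root lies in [-2.5, -2.375]
g(-2.4375) = 0.8567 > 0, so the root lies in [-2.4375, -2.375]

++--+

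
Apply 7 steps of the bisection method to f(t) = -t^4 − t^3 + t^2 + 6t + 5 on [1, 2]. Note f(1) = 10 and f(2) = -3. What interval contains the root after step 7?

f(1.5) = 7.8125 > 0, so the root lies in [1.5, 2]
f(1.75) = 3.824219 > 0, so the root lies in [1.75, 2]
f(1.875) = 0.814209 > 0, so the root lies in [1.875, 2]
f(1.9375) = -0.9861 < 0, so the root lies in [1.875, 1.9375]
f(1.90625) = -0.06 < 0, so the root lies in [1.875, 1.90625]
f(1.890625) = 0.3835 > 0, so the root lies in [1.890625, 1.90625]
f(1.8984375) = 0.1633 > 0, so the root lies in [1.8984375, 1.90625]

[1.8984375, 1.90625]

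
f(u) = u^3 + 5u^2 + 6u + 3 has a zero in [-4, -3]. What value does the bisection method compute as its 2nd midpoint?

u = -3.5 gives f = 0.375, positive; keep [-4, -3.5]
u = -3.75 gives f = -1.921875, negative; keep [-3.75, -3.5]

-3.75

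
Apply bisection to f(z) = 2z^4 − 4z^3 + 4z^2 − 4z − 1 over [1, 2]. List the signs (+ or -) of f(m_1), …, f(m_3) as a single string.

-+-

m = 1.5, f(m) = -1.375 (−); new bracket [1.5, 2]
m = 1.75, f(m) = 1.570312 (+); new bracket [1.5, 1.75]
m = 1.625, f(m) = -0.155762 (−); new bracket [1.625, 1.75]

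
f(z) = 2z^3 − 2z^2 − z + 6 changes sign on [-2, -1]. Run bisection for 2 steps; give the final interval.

[-1.5, -1.25]

f(-1.5) = -3.75 < 0, so the root lies in [-1.5, -1]
f(-1.25) = 0.21875 > 0, so the root lies in [-1.5, -1.25]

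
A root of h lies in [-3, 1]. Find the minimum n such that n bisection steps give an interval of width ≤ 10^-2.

9

Width after n steps is 4/2^n. Need 2^n ≥ 4/10^-2 = 400.
2^8 = 256 < 400 ≤ 2^9 = 512, so n = 9.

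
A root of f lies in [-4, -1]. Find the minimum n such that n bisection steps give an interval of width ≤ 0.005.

10

Width after n steps is 3/2^n. Need 2^n ≥ 3/0.005 = 600.
2^9 = 512 < 600 ≤ 2^10 = 1024, so n = 10.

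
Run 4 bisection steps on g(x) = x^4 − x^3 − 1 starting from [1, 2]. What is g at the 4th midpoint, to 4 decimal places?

g(1.5) = 0.6875 > 0, so the root lies in [1, 1.5]
g(1.25) = -0.511719 < 0, so the root lies in [1.25, 1.5]
g(1.375) = -0.025146 < 0, so the root lies in [1.375, 1.5]
g(1.4375) = 0.2996 > 0, so the root lies in [1.375, 1.4375]

0.2996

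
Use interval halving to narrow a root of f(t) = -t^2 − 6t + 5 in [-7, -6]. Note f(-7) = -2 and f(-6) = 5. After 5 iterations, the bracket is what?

f(-6.5) = 1.75 > 0, so the root lies in [-7, -6.5]
f(-6.75) = -0.0625 < 0, so the root lies in [-6.75, -6.5]
f(-6.625) = 0.859375 > 0, so the root lies in [-6.75, -6.625]
f(-6.6875) = 0.4023 > 0, so the root lies in [-6.75, -6.6875]
f(-6.71875) = 0.1709 > 0, so the root lies in [-6.75, -6.71875]

[-6.75, -6.71875]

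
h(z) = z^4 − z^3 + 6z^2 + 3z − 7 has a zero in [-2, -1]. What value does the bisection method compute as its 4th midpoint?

z = -1.5 gives h = 10.4375, positive; keep [-1.5, -1]
z = -1.25 gives h = 3.019531, positive; keep [-1.25, -1]
z = -1.125 gives h = 0.244385, positive; keep [-1.125, -1]
z = -1.0625 gives h = -0.9402, negative; keep [-1.125, -1.0625]

-1.0625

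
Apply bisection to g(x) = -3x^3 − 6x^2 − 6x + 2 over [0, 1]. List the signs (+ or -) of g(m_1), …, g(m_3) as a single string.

g(0.5) = -2.875 < 0, so the root lies in [0, 0.5]
g(0.25) = 0.078125 > 0, so the root lies in [0.25, 0.5]
g(0.375) = -1.251953 < 0, so the root lies in [0.25, 0.375]

-+-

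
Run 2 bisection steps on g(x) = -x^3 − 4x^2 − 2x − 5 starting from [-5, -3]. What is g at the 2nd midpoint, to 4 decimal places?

x = -4 gives g = 3, positive; keep [-4, -3]
x = -3.5 gives g = -4.125, negative; keep [-4, -3.5]

-4.1250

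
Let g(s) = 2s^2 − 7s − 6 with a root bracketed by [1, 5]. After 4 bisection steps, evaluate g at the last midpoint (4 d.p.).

0.3750

g(3) = -9 < 0, so the root lies in [3, 5]
g(4) = -2 < 0, so the root lies in [4, 5]
g(4.5) = 3 > 0, so the root lies in [4, 4.5]
g(4.25) = 0.375 > 0, so the root lies in [4, 4.25]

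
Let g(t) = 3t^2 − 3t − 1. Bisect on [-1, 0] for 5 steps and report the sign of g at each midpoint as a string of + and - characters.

t = -0.5 gives g = 1.25, positive; keep [-0.5, 0]
t = -0.25 gives g = -0.0625, negative; keep [-0.5, -0.25]
t = -0.375 gives g = 0.546875, positive; keep [-0.375, -0.25]
t = -0.3125 gives g = 0.2305, positive; keep [-0.3125, -0.25]
t = -0.28125 gives g = 0.0811, positive; keep [-0.28125, -0.25]

+-+++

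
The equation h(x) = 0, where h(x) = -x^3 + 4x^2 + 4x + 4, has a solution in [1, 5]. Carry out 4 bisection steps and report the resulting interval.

midpoint 3: h = 25 > 0 → [3, 5]
midpoint 4: h = 20 > 0 → [4, 5]
midpoint 4.5: h = 11.875 > 0 → [4.5, 5]
midpoint 4.75: h = 6.0781 > 0 → [4.75, 5]

[4.75, 5]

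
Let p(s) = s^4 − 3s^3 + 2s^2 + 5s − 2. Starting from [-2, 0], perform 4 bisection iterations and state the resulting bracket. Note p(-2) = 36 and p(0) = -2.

[-1.125, -1]

m = -1, p(m) = -1 (−); new bracket [-2, -1]
m = -1.5, p(m) = 10.1875 (+); new bracket [-1.5, -1]
m = -1.25, p(m) = 3.175781 (+); new bracket [-1.25, -1]
m = -1.125, p(m) = 0.7795 (+); new bracket [-1.125, -1]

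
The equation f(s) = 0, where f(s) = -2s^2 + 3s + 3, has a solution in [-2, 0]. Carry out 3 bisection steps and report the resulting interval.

[-0.75, -0.5]

m = -1, f(m) = -2 (−); new bracket [-1, 0]
m = -0.5, f(m) = 1 (+); new bracket [-1, -0.5]
m = -0.75, f(m) = -0.375 (−); new bracket [-0.75, -0.5]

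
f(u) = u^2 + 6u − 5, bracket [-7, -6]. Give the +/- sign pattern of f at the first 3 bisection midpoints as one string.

f(-6.5) = -1.75 < 0, so the root lies in [-7, -6.5]
f(-6.75) = 0.0625 > 0, so the root lies in [-6.75, -6.5]
f(-6.625) = -0.859375 < 0, so the root lies in [-6.75, -6.625]

-+-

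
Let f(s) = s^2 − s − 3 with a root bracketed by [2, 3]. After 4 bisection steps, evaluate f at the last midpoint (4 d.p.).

0.0352

m = 2.5, f(m) = 0.75 (+); new bracket [2, 2.5]
m = 2.25, f(m) = -0.1875 (−); new bracket [2.25, 2.5]
m = 2.375, f(m) = 0.265625 (+); new bracket [2.25, 2.375]
m = 2.3125, f(m) = 0.0352 (+); new bracket [2.25, 2.3125]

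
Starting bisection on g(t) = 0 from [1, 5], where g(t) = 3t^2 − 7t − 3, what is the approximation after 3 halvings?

2.5

midpoint 3: g = 3 > 0 → [1, 3]
midpoint 2: g = -5 < 0 → [2, 3]
midpoint 2.5: g = -1.75 < 0 → [2.5, 3]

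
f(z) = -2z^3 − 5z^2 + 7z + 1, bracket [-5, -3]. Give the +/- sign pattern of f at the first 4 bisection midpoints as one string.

m = -4, f(m) = 21 (+); new bracket [-4, -3]
m = -3.5, f(m) = 1 (+); new bracket [-3.5, -3]
m = -3.25, f(m) = -5.90625 (−); new bracket [-3.5, -3.25]
m = -3.375, f(m) = -2.6914 (−); new bracket [-3.5, -3.375]

++--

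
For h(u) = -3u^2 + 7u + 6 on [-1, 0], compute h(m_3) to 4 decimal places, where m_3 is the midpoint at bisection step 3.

0.4531

h(-0.5) = 1.75 > 0, so the root lies in [-1, -0.5]
h(-0.75) = -0.9375 < 0, so the root lies in [-0.75, -0.5]
h(-0.625) = 0.453125 > 0, so the root lies in [-0.75, -0.625]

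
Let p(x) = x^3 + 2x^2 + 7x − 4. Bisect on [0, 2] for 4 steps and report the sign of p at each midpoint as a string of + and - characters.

++--

midpoint 1: p = 6 > 0 → [0, 1]
midpoint 0.5: p = 0.125 > 0 → [0, 0.5]
midpoint 0.25: p = -2.109375 < 0 → [0.25, 0.5]
midpoint 0.375: p = -1.041 < 0 → [0.375, 0.5]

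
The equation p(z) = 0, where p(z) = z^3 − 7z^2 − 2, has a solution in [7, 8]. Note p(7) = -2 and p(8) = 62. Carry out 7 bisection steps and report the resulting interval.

[7.0390625, 7.046875]

p(7.5) = 26.125 > 0, so the root lies in [7, 7.5]
p(7.25) = 11.140625 > 0, so the root lies in [7, 7.25]
p(7.125) = 4.345703 > 0, so the root lies in [7, 7.125]
p(7.0625) = 1.1174 > 0, so the root lies in [7, 7.0625]
p(7.03125) = -0.455 < 0, so the root lies in [7.03125, 7.0625]
p(7.046875) = 0.3277 > 0, so the root lies in [7.03125, 7.046875]
p(7.0390625) = -0.0645 < 0, so the root lies in [7.0390625, 7.046875]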